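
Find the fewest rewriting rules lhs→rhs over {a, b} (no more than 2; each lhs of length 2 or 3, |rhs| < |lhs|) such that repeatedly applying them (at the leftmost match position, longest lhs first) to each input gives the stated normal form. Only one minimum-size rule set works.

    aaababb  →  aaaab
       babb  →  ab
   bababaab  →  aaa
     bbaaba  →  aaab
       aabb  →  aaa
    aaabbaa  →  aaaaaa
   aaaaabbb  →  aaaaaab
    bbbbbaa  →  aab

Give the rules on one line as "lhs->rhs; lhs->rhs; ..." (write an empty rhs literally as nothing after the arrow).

ba->b; bb->a

  | aaababb => aaabbb => aaaab
  | babb => bbb => ab
  | bababaab => bbabaab => aabaab => aabab => aabb => aaa
  | bbaaba => aaaba => aaab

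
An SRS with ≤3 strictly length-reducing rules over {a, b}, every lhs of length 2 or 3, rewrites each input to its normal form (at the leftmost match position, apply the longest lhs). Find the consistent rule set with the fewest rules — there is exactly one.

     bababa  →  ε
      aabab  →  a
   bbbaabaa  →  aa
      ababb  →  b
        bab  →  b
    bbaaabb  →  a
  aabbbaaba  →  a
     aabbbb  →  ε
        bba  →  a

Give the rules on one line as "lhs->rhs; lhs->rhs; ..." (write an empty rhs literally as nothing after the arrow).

ab->; ba->; bb->

  | bababa => baba => ba => ε
  | aabab => aab => a
  | bbbaabaa => baabaa => abaa => aa
  | ababb => abb => b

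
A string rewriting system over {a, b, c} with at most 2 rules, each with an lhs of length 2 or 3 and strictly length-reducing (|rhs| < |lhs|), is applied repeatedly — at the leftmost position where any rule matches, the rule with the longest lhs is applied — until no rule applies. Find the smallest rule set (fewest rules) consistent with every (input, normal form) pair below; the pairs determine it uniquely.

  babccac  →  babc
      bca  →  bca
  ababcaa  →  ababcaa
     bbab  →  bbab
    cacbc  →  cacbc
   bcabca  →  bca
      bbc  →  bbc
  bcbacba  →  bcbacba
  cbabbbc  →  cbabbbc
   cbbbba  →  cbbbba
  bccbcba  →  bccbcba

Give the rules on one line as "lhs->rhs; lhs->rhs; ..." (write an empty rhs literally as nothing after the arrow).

cab->; cca->

  | babccac => babc
  | bca
  | ababcaa
  | bbab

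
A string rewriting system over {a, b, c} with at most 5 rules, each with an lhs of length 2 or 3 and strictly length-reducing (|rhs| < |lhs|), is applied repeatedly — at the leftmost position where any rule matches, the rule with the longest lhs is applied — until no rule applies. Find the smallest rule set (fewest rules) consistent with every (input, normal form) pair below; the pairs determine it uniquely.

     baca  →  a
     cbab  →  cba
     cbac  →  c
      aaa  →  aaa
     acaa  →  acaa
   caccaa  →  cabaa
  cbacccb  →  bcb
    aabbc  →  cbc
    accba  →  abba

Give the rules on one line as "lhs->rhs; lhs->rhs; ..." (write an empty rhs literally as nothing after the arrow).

  | baca => a
  | cbab => cba
  | cbac => c
  | aaa

aab->c; bab->ba; bac->; cc->b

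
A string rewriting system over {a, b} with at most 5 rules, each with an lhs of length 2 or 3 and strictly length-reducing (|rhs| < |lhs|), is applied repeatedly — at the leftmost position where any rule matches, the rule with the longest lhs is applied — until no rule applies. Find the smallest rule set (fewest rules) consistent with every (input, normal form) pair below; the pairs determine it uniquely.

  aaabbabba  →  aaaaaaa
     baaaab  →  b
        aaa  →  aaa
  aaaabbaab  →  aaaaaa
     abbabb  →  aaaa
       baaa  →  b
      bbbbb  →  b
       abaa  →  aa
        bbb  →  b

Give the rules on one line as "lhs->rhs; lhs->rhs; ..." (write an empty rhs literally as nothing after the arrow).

  | aaabbabba => aaaaabba => aaaaaaa
  | baaaab => baaab => baab => bab => bb => b
  | aaa
  | aaaabbaab => aaaaaaab => aaaaaa

ab->; abb->aa; ba->b; bb->b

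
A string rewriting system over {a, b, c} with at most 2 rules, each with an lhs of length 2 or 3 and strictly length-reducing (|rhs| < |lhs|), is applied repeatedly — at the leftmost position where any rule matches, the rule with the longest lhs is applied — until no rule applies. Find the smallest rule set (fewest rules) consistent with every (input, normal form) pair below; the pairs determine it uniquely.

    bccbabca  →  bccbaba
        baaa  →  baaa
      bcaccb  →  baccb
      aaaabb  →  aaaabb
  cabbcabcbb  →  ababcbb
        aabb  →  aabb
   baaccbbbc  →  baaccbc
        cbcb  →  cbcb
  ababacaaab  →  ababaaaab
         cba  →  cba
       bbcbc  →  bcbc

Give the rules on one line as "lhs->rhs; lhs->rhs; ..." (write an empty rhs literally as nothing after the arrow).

  | bccbabca => bccbaba
  | baaa
  | bcaccb => baccb
  | aaaabb

bbc->bc; ca->a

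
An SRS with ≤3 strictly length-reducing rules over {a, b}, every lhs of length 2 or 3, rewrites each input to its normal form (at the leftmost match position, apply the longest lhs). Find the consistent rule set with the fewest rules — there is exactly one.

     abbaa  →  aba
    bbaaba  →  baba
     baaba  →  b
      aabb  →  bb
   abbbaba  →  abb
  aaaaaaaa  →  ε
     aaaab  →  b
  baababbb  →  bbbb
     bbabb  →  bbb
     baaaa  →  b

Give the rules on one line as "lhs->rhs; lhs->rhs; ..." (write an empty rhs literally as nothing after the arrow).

  | abbaa => aba
  | bbaaba => baba
  | baaba => bba => b
  | aabb => bb

aa->; bba->b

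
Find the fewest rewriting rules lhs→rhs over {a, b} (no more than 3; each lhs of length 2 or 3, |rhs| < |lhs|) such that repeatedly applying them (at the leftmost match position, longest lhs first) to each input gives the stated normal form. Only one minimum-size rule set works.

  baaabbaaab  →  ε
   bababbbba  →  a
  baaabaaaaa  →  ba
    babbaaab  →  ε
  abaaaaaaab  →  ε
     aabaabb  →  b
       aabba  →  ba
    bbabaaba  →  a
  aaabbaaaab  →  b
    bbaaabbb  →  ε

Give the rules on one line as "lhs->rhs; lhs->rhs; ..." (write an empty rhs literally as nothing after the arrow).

  | baaabbaaab => baabbaaab => babbaaab => bbaaab => aaab => aab => ab => ε
  | bababbbba => babbbba => bbbba => bba => a
  | baaabaaaaa => baabaaaaa => babaaaaa => baaaaa => baaaa => baaa => baa => ba
  | babbaaab => bbaaab => aaab => aab => ab => ε

aa->a; ab->; bb->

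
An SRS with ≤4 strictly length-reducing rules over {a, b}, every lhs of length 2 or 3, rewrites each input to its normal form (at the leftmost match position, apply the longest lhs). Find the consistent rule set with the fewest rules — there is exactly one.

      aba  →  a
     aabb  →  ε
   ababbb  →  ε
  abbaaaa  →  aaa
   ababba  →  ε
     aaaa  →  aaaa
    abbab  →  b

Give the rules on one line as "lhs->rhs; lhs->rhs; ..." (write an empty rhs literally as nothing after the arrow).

ab->; ba->; bb->

  | aba => a
  | aabb => ab => ε
  | ababbb => abbb => bb => ε
  | abbaaaa => baaaa => aaa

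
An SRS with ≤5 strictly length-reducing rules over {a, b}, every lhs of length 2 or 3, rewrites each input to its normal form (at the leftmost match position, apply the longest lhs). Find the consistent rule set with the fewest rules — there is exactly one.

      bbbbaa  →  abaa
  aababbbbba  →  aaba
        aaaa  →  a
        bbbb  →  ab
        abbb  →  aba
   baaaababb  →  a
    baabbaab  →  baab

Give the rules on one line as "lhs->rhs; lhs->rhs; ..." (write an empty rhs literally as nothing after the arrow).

aaa->bb; bab->ab; bb->; bbb->ba

  | bbbbaa => babaa => abaa
  | aababbbbba => aaabbbbba => bbbbbbba => babbbba => abbbba => ababa => aaba
  | aaaa => bba => a
  | bbbb => bab => ab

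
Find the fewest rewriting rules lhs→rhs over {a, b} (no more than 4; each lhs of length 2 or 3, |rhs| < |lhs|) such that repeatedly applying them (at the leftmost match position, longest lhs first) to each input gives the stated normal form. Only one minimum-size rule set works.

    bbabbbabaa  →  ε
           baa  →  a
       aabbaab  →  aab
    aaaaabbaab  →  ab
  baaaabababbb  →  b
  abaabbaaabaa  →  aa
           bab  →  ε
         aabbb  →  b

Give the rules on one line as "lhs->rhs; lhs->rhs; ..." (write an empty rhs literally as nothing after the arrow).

  | bbabbbabaa => bbbabaa => bbaa => ba => ε
  | baa => a
  | aabbaab => abaab => aab
  | aaaaabbaab => aaabbaab => abbaab => baab => ab

aaa->a; abb->b; ba->; bab->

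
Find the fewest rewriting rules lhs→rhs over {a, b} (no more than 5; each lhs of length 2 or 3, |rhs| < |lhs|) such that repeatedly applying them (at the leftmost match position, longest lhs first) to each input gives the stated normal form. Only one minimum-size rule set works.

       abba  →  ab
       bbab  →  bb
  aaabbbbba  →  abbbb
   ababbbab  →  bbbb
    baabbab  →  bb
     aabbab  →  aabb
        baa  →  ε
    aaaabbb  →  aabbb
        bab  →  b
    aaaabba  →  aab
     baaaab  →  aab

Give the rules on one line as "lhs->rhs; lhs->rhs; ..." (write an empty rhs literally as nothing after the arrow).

aaa->a; aba->b; ba->; baa->

  | abba => ab
  | bbab => bb
  | aaabbbbba => abbbbba => abbbb
  | ababbbab => bbbbab => bbbb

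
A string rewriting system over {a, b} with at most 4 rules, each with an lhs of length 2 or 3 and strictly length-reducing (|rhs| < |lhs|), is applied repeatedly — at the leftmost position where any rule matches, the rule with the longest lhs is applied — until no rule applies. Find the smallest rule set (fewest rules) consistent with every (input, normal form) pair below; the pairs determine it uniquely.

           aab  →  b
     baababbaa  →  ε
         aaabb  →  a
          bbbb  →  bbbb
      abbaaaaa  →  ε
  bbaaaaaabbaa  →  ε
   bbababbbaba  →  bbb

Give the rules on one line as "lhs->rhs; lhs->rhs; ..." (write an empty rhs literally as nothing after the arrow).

  | aab => b
  | baababbaa => ababbaa => aabbaa => bbaa => ba => ε
  | aaabb => abb => ab => a
  | bbbb

aa->; ab->a; ba->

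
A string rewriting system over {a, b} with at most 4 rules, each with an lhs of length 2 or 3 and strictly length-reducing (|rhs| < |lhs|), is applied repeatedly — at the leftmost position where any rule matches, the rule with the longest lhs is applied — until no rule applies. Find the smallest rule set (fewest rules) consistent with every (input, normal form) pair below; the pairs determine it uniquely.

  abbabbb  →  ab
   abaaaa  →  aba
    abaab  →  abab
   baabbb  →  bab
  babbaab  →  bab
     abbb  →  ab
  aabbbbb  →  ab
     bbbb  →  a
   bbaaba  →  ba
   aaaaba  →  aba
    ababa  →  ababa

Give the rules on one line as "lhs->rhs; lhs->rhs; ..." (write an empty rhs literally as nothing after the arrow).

  | abbabbb => aaabbb => bbb => ab
  | abaaaa => aba
  | abaab => abab
  | baabbb => babbb => baab => bab

aa->a; aaa->; bb->a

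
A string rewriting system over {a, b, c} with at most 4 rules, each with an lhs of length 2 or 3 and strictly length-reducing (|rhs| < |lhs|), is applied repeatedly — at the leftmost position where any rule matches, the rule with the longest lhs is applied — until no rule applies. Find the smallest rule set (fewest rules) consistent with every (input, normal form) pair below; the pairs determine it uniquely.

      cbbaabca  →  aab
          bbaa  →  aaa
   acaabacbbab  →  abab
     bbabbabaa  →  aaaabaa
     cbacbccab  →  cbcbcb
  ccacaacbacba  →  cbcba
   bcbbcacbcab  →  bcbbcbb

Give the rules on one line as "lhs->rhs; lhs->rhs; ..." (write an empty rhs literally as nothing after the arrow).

  | cbbaabca => caaabca => aabca => aab
  | bbaa => aaa
  | acaabacbbab => caabacbbab => abacbbab => abcbbab => abcaab => abab
  | bbabbabaa => aabbabaa => aaaabaa

ac->c; bba->aa; ca->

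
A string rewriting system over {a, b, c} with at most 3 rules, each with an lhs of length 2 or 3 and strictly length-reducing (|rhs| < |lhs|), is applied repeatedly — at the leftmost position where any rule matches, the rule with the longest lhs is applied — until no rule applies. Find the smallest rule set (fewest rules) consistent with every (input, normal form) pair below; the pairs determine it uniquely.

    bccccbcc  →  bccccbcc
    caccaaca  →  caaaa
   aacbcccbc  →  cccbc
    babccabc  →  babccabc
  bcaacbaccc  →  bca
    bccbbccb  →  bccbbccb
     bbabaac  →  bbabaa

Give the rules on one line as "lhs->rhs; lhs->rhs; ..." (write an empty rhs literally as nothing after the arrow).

  | bccccbcc
  | caccaaca => cacaaca => caaaca => caaaa
  | aacbcccbc => aabcccbc => cccbc
  | babccabc

aab->; ac->a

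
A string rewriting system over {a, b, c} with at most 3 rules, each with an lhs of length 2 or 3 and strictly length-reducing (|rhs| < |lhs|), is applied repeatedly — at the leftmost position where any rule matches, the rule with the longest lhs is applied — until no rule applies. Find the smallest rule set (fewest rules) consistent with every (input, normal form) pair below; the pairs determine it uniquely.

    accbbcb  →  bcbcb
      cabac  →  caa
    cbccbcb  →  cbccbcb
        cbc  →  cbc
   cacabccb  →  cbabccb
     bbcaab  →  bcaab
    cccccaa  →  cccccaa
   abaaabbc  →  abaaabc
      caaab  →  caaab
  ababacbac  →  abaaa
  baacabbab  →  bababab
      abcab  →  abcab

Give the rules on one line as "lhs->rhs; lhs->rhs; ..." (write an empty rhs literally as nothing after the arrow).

ac->b; bac->a; bb->b

  | accbbcb => bcbbcb => bcbcb
  | cabac => caa
  | cbccbcb
  | cbc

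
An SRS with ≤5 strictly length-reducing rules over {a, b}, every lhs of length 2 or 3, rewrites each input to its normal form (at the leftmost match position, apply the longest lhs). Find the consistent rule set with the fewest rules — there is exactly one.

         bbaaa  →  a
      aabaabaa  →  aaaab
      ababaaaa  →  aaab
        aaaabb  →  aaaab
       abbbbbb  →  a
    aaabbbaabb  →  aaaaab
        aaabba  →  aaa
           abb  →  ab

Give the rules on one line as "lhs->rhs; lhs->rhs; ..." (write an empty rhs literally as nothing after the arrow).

ba->; baa->ab; bb->b; bbb->

  | bbaaa => baaa => aba => a
  | aabaabaa => aaabbaa => aaabaa => aaaab
  | ababaaaa => abaaaa => aabaa => aaab
  | aaaabb => aaaab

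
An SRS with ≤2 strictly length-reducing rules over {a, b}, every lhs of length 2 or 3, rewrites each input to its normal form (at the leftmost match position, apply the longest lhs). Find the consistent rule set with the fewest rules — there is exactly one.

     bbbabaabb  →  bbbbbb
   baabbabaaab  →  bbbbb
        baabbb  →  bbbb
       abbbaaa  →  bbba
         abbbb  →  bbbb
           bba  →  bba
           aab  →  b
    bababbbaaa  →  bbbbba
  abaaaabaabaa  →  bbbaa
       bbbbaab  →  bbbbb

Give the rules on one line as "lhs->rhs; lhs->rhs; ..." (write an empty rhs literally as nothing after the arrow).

  | bbbabaabb => bbbbaabb => bbbbabb => bbbbbb
  | baabbabaaab => babbabaaab => bbbabaaab => bbbbaaab => bbbbab => bbbbb
  | baabbb => babbb => bbbb
  | abbbaaa => bbbaaa => bbba

aaa->a; ab->b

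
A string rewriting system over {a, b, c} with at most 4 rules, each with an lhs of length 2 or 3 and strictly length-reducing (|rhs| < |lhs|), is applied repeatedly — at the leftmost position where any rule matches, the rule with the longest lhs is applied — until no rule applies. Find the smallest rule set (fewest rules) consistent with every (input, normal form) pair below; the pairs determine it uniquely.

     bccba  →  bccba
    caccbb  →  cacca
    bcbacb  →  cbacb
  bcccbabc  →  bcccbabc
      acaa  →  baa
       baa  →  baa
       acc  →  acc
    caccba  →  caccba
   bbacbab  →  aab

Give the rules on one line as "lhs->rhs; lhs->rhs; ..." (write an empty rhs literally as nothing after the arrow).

aac->b; aca->ba; bb->a; bcb->cb

  | bccba
  | caccbb => cacca
  | bcbacb => cbacb
  | bcccbabc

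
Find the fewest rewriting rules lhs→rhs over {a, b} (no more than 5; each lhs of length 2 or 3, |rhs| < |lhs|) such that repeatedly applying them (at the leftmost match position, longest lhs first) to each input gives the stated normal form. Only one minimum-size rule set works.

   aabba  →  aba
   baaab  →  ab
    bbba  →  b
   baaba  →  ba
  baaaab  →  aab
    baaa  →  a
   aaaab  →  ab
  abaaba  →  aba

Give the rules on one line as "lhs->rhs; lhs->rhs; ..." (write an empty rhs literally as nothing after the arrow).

  | aabba => aba
  | baaab => ab
  | bbba => b
  | baaba => ba

aaa->; abb->b; baa->; bba->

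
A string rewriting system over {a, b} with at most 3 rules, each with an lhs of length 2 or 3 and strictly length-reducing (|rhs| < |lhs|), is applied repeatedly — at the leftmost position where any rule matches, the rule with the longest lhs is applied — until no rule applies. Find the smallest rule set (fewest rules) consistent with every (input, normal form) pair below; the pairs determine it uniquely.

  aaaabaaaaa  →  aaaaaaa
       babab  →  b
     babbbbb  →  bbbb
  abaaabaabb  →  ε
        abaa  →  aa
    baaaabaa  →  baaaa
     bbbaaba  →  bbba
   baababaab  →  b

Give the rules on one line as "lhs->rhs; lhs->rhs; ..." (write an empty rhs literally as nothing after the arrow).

aab->; ab->; abb->

  | aaaabaaaaa => aaaaaaa
  | babab => bab => b
  | babbbbb => bbbb
  | abaaabaabb => aaabaabb => aaabb => ab => ε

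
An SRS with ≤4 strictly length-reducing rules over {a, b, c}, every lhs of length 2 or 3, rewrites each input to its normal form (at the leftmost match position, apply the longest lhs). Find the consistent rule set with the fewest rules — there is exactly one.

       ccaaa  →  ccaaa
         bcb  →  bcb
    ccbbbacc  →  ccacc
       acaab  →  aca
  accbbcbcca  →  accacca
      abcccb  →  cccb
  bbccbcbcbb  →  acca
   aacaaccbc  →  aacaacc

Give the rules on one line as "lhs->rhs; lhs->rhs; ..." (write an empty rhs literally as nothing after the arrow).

  | ccaaa
  | bcb
  | ccbbbacc => ccabacc => ccacc
  | acaab => aca

ab->; bb->a; cbc->c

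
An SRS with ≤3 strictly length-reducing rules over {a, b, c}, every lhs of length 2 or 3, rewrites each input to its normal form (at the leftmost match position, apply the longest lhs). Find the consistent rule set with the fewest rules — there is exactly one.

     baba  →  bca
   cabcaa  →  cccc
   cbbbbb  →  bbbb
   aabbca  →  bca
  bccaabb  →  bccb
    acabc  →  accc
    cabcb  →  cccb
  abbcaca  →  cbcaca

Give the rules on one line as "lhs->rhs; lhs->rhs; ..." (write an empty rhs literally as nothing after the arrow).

aa->c; ab->c; cbb->b

  | baba => bca
  | cabcaa => cccaa => cccc
  | cbbbbb => bbbb
  | aabbca => cbbca => bca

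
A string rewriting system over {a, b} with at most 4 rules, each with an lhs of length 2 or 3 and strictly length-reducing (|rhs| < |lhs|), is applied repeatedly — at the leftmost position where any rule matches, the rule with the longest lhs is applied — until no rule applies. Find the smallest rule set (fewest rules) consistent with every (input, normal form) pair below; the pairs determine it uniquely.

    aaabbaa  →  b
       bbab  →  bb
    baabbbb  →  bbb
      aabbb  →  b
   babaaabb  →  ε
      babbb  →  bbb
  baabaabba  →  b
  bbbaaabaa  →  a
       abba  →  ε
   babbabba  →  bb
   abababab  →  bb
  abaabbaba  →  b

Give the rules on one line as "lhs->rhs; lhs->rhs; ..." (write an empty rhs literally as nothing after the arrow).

ab->; aba->b; ba->

  | aaabbaa => aabaa => aba => b
  | bbab => bb
  | baabbbb => abbbb => bbb
  | aabbb => abb => b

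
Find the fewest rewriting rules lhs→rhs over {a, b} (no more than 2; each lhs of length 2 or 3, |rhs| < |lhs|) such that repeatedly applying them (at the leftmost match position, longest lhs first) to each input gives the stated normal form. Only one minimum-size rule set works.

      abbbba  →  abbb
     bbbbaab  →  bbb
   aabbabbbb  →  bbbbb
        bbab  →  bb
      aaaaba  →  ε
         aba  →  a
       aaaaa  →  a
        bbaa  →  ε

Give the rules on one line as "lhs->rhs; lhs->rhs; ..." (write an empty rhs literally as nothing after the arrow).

  | abbbba => abbb
  | bbbbaab => bbbab => bbb
  | aabbabbbb => bbabbbb => bbbbb
  | bbab => bb

aa->; ba->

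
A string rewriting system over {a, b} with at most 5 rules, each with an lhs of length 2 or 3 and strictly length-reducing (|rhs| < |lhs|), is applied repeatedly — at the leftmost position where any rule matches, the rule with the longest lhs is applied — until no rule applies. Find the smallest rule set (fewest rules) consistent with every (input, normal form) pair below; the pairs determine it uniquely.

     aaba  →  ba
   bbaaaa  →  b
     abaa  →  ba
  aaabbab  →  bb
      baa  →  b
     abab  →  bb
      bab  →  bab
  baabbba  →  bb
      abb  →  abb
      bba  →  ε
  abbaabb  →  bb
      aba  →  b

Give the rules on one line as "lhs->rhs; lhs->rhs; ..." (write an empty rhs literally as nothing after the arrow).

  | aaba => ba
  | bbaaaa => aaa => b
  | abaa => ba
  | aaabbab => bbbab => bb

aa->; aaa->b; aba->b; bba->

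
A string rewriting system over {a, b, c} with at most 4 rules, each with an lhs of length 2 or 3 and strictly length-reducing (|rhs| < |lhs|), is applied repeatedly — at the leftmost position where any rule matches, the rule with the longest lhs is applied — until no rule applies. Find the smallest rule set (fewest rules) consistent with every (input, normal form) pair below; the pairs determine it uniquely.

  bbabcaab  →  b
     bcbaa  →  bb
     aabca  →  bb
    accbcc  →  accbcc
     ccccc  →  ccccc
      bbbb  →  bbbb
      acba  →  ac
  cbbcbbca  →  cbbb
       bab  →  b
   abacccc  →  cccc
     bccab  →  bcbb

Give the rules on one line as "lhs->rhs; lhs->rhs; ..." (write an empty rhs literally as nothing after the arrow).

  | bbabcaab => bbcaab => bbaab => bab => b
  | bcbaa => bca => bb
  | aabca => abca => bca => bb
  | accbcc

ab->b; ba->; bbc->bb; ca->b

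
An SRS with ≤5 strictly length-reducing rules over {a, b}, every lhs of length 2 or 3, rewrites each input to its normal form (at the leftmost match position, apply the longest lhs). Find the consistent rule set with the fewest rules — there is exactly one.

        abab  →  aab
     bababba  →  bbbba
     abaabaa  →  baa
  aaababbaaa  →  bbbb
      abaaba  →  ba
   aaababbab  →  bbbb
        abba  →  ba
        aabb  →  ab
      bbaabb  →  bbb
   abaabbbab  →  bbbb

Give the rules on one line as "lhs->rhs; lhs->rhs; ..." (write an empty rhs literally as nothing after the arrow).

  | abab => aab
  | bababba => bbabba => bbbba
  | abaabaa => aaabaa => abbaa => baa
  | aaababbaaa => abbabbaaa => babbaaa => bbbaaa => bbbab => bbbb

aaa->ab; aba->aa; abb->b; bab->bb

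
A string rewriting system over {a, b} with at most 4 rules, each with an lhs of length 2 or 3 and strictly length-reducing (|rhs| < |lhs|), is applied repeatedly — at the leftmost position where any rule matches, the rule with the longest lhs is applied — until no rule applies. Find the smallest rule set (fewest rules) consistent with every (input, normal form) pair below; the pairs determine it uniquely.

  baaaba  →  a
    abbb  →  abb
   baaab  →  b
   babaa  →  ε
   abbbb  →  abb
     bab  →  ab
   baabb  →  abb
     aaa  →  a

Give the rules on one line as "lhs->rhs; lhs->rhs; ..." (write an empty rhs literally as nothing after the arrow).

  | baaaba => aaba => ba => a
  | abbb => abb
  | baaab => aab => b
  | babaa => abaa => aa => ε

aa->; ba->a; baa->a; bbb->bb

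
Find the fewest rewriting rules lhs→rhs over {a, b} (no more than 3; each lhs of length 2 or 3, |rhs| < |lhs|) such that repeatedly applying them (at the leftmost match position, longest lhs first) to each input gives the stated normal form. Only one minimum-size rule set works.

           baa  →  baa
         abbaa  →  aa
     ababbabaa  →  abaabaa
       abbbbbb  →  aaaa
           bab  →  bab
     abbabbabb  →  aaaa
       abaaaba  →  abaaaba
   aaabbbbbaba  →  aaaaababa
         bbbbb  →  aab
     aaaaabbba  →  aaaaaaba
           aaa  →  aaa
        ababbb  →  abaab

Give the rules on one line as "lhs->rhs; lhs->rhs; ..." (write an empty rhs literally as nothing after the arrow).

bb->a; bba->bb

  | baa
  | abbaa => abba => abb => aa
  | ababbabaa => ababbbaa => abaabaa
  | abbbbbb => aabbbb => aaabb => aaaa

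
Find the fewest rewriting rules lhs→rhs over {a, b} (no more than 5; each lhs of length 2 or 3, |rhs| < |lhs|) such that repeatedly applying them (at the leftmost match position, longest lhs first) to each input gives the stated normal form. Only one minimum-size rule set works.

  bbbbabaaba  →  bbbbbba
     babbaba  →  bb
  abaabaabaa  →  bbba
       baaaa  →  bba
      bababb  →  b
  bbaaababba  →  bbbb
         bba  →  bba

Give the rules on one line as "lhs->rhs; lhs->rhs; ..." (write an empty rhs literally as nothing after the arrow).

aa->; aaa->b; aab->aa; ab->a

  | bbbbabaaba => bbbbaaaba => bbbbbba
  | babbaba => bababa => baaba => baaa => bb
  | abaabaabaa => aaabaabaa => bbaabaa => bbaaaa => bbba
  | baaaa => bba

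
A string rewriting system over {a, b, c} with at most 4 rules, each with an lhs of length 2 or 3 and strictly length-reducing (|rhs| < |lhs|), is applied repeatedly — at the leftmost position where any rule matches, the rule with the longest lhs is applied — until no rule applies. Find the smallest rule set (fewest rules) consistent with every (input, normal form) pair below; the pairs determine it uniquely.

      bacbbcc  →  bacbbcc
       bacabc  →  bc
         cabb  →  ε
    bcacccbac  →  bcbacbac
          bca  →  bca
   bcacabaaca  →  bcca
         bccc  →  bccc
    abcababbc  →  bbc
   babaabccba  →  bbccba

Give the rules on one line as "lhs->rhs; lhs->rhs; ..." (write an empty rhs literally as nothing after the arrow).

  | bacbbcc
  | bacabc => baac => bc
  | cabb => ab => ε
  | bcacccbac => bcbacbac

aa->; ab->; acc->ba; cab->a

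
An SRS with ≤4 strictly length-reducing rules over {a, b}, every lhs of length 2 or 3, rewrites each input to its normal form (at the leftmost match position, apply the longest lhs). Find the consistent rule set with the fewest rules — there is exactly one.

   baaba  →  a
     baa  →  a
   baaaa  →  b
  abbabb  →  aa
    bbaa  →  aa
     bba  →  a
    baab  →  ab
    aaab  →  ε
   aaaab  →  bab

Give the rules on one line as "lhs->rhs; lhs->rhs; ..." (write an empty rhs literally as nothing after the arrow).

  | baaba => aba => a
  | baa => a
  | baaaa => aaa => b
  | abbabb => aabb => aa

aaa->b; aba->a; baa->a; bb->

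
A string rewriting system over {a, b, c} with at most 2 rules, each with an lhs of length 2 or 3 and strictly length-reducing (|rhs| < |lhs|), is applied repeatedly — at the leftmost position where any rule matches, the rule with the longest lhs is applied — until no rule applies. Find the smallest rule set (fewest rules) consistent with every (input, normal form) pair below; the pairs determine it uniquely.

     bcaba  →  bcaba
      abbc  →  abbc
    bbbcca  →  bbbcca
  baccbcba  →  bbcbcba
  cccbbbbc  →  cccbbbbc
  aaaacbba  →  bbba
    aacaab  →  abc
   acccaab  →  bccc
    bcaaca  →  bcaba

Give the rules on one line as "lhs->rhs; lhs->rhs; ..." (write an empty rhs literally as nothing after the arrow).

aab->c; ac->b

  | bcaba
  | abbc
  | bbbcca
  | baccbcba => bbcbcba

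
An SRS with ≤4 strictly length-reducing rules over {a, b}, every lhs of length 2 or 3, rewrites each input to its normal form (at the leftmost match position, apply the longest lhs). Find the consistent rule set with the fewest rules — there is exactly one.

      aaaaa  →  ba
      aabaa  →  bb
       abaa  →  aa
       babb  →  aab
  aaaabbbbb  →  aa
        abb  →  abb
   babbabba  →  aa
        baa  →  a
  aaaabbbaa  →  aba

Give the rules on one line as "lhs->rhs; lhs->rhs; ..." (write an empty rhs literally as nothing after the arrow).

aaa->bb; baa->a; bab->aa; bbb->aa

  | aaaaa => bbaa => ba
  | aabaa => aaa => bb
  | abaa => aa
  | babb => aab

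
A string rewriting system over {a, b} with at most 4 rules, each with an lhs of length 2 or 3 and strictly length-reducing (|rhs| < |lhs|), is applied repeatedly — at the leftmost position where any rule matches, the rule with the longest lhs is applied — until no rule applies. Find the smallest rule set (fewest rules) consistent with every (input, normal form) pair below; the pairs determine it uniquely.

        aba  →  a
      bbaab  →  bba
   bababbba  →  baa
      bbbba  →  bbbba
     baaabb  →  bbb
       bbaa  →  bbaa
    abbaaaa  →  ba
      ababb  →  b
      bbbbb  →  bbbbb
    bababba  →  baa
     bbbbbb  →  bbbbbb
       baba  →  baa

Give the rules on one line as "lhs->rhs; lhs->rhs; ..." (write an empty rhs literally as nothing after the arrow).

  | aba => a
  | bbaab => bba
  | bababbba => baabbba => babba => baba => baa
  | bbbba

aaa->; ab->; bab->ba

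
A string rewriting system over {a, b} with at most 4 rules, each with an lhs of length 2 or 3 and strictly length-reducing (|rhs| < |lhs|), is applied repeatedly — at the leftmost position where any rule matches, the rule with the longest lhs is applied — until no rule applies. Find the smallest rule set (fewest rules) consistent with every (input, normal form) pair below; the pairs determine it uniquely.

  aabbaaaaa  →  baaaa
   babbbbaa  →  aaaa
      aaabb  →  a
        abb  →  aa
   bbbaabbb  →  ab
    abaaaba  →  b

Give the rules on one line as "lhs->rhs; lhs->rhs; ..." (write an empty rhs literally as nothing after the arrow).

aab->bb; aba->b; bb->a

  | aabbaaaaa => bbbaaaaa => abaaaaa => baaaa
  | babbbbaa => baabbaa => bbbbaa => abbaa => aaaa
  | aaabb => abbb => aab => bb => a
  | abb => aa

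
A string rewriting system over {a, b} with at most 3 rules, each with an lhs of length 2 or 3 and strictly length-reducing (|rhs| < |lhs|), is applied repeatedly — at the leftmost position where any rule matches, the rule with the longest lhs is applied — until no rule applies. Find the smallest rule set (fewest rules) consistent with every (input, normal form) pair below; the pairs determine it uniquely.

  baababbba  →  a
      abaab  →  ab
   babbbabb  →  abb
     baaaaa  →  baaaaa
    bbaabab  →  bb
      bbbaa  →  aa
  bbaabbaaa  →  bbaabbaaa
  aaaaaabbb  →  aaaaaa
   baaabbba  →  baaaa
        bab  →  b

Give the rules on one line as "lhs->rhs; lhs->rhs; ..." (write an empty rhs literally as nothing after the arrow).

aba->; bab->b; bbb->

  | baababbba => babbba => bbba => a
  | abaab => ab
  | babbbabb => bbbabb => abb
  | baaaaa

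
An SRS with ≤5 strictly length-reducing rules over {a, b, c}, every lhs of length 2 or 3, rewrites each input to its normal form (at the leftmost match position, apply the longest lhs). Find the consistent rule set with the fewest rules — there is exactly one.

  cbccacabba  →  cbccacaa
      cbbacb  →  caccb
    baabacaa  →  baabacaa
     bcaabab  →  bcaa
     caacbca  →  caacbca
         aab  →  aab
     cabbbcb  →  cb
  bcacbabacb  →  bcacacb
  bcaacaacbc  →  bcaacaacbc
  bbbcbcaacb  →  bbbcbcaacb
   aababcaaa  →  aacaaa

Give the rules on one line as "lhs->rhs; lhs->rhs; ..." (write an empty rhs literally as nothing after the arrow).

  | cbccacabba => cbccacaa
  | cbbacb => caccb
  | baabacaa
  | bcaabab => bcaa

abb->a; abc->; bab->; bba->ac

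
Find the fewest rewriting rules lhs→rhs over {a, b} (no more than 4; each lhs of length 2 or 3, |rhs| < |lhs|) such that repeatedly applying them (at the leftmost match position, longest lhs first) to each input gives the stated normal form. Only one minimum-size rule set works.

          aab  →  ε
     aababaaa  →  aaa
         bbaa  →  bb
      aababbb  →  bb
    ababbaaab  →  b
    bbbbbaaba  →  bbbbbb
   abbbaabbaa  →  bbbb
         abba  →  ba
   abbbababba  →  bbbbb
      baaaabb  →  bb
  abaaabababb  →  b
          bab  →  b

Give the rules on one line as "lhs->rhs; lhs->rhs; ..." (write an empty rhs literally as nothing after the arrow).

  | aab => ab => ε
  | aababaaa => ababaaa => abaaa => aaa
  | bbaa => bba => bb
  | aababbb => ababbb => abbb => bb

aab->ab; ab->; bba->bb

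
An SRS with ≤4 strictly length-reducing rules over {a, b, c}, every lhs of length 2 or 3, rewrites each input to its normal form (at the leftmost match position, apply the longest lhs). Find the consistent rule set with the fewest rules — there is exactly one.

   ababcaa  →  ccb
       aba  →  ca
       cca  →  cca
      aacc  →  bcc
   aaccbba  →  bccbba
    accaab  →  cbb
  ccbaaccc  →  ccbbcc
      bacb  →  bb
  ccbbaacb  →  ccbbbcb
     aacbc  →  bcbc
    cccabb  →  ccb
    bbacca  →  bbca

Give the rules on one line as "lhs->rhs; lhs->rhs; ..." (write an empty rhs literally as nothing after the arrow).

  | ababcaa => cabcaa => cccaa => ccaa => ccb
  | aba => ca
  | cca
  | aacc => bcc

aa->b; ab->c; ac->; ccc->cc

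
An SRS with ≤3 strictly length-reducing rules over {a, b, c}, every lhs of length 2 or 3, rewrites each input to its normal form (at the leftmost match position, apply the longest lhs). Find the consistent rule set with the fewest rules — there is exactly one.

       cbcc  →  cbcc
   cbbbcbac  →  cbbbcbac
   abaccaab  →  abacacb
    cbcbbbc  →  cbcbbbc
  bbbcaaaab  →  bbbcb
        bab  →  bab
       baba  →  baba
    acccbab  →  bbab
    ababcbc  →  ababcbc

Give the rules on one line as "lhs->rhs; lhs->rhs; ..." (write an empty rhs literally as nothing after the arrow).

aa->; caa->ac; ccc->ab

  | cbcc
  | cbbbcbac
  | abaccaab => abacacb
  | cbcbbbc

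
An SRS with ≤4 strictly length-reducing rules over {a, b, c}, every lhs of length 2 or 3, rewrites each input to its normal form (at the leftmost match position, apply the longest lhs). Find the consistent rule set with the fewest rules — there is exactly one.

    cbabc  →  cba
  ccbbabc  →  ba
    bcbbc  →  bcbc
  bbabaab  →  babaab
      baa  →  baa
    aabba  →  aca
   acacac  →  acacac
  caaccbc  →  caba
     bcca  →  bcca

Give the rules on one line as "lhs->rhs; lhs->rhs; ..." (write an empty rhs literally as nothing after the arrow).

abb->c; abc->ba; bb->b; ccb->b

  | cbabc => cbba => cba
  | ccbbabc => bbabc => babc => bba => ba
  | bcbbc => bcbc
  | bbabaab => babaab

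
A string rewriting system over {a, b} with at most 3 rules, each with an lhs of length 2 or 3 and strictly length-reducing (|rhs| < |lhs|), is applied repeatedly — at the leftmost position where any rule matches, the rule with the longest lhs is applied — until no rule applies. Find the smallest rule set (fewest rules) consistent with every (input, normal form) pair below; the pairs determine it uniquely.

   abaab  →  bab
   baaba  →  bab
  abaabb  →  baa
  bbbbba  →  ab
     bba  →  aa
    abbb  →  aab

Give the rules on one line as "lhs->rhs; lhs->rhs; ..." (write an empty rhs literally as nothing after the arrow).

aba->b; bb->a

  | abaab => bab
  | baaba => bab
  | abaabb => babb => baa
  | bbbbba => abbba => aaba => ab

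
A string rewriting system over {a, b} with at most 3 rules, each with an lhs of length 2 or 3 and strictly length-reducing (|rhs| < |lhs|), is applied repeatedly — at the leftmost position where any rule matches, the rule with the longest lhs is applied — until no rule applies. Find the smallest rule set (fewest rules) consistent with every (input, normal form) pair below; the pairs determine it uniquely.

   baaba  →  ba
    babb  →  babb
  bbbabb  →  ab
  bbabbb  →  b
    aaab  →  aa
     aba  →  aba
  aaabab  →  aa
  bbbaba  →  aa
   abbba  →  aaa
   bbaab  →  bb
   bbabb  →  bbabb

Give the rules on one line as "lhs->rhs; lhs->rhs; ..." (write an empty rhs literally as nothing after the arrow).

  | baaba => ba
  | babb
  | bbbabb => aabb => ab
  | bbabbb => bbaa => b

aab->a; baa->; bbb->a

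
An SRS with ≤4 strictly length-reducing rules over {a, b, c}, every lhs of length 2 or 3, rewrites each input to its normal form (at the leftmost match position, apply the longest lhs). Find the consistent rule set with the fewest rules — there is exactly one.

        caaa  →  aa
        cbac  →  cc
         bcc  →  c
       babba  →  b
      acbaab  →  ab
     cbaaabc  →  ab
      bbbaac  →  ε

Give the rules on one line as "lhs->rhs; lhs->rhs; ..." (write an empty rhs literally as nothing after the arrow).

abc->ab; ba->; bc->; ca->

  | caaa => aa
  | cbac => cc
  | bcc => c
  | babba => bba => b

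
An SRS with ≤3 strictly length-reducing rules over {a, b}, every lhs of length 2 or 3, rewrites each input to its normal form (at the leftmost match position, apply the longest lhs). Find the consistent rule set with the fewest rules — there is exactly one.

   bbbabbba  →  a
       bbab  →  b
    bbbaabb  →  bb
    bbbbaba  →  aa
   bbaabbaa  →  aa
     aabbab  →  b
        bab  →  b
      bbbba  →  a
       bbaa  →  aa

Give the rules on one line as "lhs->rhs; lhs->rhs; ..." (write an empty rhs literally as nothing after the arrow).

ab->b; aba->aa; ba->a

  | bbbabbba => bbabbba => babbba => abbba => bbba => bba => ba => a
  | bbab => bab => ab => b
  | bbbaabb => bbaabb => baabb => aabb => abb => bb
  | bbbbaba => bbbaba => bbaba => baba => aba => aa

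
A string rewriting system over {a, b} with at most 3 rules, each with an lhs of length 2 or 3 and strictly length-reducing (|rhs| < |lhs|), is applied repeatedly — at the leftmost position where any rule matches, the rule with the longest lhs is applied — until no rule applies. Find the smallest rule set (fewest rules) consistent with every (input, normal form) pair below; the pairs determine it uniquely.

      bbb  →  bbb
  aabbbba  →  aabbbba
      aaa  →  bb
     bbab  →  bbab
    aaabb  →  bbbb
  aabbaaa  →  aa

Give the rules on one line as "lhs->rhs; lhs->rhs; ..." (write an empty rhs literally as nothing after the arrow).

  | bbb
  | aabbbba
  | aaa => bb
  | bbab

aaa->bb; baa->aa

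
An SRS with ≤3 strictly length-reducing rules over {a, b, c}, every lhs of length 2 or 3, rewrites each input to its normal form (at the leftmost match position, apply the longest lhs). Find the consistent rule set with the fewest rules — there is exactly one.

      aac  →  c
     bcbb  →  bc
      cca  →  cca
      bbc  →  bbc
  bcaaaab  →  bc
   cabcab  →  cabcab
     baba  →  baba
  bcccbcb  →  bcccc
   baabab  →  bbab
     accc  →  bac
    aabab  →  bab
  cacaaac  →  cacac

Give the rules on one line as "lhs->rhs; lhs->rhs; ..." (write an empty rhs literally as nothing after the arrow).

  | aac => c
  | bcbb => bcb => bc
  | cca
  | bbc

aa->; acc->ba; cb->c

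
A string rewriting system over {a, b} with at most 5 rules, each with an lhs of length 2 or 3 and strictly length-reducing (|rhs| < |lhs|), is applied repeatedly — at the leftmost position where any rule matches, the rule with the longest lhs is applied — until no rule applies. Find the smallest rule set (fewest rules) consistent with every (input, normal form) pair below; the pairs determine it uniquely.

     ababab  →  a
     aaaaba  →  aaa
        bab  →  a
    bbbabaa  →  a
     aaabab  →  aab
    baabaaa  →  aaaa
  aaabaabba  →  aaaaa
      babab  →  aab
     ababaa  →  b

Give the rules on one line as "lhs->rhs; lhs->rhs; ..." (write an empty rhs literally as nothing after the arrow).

  | ababab => bab => bb => a
  | aaaaba => aaa
  | bab => bb => a
  | bbbabaa => abaa => a

aba->; ba->b; bb->a; bbb->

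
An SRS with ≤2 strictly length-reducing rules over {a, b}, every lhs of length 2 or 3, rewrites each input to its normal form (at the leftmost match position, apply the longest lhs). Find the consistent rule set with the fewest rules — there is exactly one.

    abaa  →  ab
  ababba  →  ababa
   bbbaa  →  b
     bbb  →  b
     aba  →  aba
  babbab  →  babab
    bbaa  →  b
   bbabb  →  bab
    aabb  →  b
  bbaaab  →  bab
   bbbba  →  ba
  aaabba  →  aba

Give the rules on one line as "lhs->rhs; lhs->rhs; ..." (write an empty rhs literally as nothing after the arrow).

aa->; bb->b

  | abaa => ab
  | ababba => ababa
  | bbbaa => bbaa => baa => b
  | bbb => bb => b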